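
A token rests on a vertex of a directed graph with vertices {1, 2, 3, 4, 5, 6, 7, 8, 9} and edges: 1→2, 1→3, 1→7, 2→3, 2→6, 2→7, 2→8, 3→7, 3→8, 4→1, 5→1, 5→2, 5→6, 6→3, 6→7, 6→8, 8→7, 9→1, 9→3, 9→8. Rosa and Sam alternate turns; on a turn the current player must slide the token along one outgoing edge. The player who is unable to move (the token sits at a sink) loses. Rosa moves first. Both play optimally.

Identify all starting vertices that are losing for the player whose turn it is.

Use the standard recursion: the mover loses at a terminal position; elsewhere, the mover wins exactly when some move hands the opponent an L position.
Every edge goes from a vertex to one that appears earlier in the order 7, 8, 3, 6, 2, 1, 5, 9, 4, so processing vertices in that order labels each vertex after all of its successors.
7: no outgoing edge → L
8: can move to 7, which is L ⇒ W
3: can move to 7, which is L ⇒ W
6: can move to 7, which is L ⇒ W
2: can move to 7, which is L ⇒ W
1: can move to 7, which is L ⇒ W
5: moves to 1(W), 2(W), 6(W); every one is W ⇒ L
9: moves to 1(W), 3(W), 8(W); every one is W ⇒ L
4: the only move is to 1(W), a W ⇒ L
Reading off the rows marked L gives the requested list; there are 4 such vertices.

4, 5, 7, 9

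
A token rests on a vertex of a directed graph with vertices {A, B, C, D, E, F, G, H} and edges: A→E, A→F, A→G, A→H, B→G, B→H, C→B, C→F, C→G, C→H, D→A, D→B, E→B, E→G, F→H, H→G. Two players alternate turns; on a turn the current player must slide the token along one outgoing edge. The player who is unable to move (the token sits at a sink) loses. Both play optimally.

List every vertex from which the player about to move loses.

D, F, G

Compute win/loss labels from the base case upward. A position with no move is L. Any other position is W if it can reach an L in one move, else L.
Every edge goes from a vertex to one that appears earlier in the order G, H, B, F, E, A, C, D, so processing vertices in that order labels each vertex after all of its successors.
G: no outgoing edge → L
H: W (go to G, an L position)
B: W (go to G, an L position)
F: L (sole option H(W) is W)
E: W (go to G, an L position)
A: W (go to F, an L position)
C: W (go to F, an L position)
D: L (options A(W), B(W) are all W)
The losing starting vertices are exactly the entries labelled L in this table (3 of them).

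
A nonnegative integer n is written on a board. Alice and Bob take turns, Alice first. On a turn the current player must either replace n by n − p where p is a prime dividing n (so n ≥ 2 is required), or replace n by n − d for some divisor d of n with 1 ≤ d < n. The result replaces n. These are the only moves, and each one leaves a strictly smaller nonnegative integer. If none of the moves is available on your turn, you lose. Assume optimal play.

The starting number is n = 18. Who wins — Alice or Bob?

Build the W/L table. Terminal = L. A non-terminal position is W if it has a move to some L; otherwise it is L.
n=0: no move → L
n=1: no move → L
n=2: reaches L-position 0 → W
n=3: reaches L-position 0 → W
n=4: only reaches 2(W), 3(W), all W → L
n=5: reaches L-position 0 → W
n=6: reaches L-position 4 → W
n=7: reaches L-position 0 → W
n=8: reaches L-position 4 → W
n=9: only reaches 6(W), 8(W), all W → L
n=10: reaches L-position 9 → W
n=11: reaches L-position 0 → W
n=12: reaches L-position 9 → W
n=13: reaches L-position 0 → W
n=14: only reaches 7(W), 12(W), 13(W), all W → L
n=15: reaches L-position 14 → W
n=16: reaches L-position 14 → W
n=17: reaches L-position 0 → W
n=18: reaches L-position 9 → W
From 18 Alice can move to 9, reaching an L position.

Alice wins.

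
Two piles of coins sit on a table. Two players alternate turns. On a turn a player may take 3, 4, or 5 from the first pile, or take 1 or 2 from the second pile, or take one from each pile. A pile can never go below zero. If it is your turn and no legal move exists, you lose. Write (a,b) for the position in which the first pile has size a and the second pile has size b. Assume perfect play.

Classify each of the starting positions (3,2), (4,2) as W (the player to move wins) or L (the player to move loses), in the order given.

(3,2): L, (4,2): W

Positions with no move are L. A position that does have a move is losing for the player to move precisely when every available move leads to a winning position for the opponent. Fill in the labels:
No move ever increases a pile, so every position that can arise here has a ≤ 4 and b ≤ 2; it is enough to label the cells with 0 ≤ a ≤ 4 and 0 ≤ b ≤ 2.
Every move lowers a or b (never raises either), so fill the grid row by row in increasing a, and left to right within a row: each cell's successors are then already labelled.
      b=0  b=1  b=2
a=0:    L    W    W
a=1:    L    W    W
a=2:    L    W    W
a=3:    W    W    L
a=4:    W    L    W
Cells with no legal move (terminal, hence L): (0,0), (1,0), (2,0).
The remaining L cells, each justified by listing all of its moves:
(3,2): only reaches (0,2)(W), (3,1)(W), (3,0)(W), (2,1)(W), all W → L
(4,1): only reaches (1,1)(W), (0,1)(W), (4,0)(W), (3,0)(W), all W → L
Every other cell has at least one move into one of the L cells above, so it is W.
(3,2): one of the L cells justified above, so L
(4,2): the move to (4,1) reaches an L cell, so W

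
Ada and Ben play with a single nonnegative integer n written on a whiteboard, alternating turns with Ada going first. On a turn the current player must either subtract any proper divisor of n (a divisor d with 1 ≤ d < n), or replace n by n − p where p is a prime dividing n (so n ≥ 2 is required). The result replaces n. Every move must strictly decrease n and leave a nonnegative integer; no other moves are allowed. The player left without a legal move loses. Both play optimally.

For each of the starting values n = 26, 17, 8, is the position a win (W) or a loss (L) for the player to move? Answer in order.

26: L, 17: W, 8: W

Use the standard recursion: the mover loses at a terminal position; elsewhere, the mover wins exactly when some move hands the opponent an L position.
n=0: no move → L
n=1: no move → L
n=2: W (go to 0, an L position)
n=3: W (go to 0, an L position)
n=4: L (options 2(W), 3(W) are all W)
n=5: W (go to 0, an L position)
n=6: W (go to 4, an L position)
n=7: W (go to 0, an L position)
n=8: W (go to 4, an L position)
n=9: L (options 6(W), 8(W) are all W)
n=10: W (go to 9, an L position)
n=11: W (go to 0, an L position)
n=12: W (go to 9, an L position)
n=13: W (go to 0, an L position)
n=14: L (options 7(W), 12(W), 13(W) are all W)
n=15: W (go to 14, an L position)
n=16: W (go to 14, an L position)
n=17: W (go to 0, an L position)
n=18: W (go to 9, an L position)
n=19: W (go to 0, an L position)
n=20: L (options 10(W), 15(W), 16(W), 18(W), 19(W) are all W)
n=21: W (go to 14, an L position)
n=22: W (go to 20, an L position)
n=23: W (go to 0, an L position)
n=24: W (go to 20, an L position)
n=25: W (go to 20, an L position)
n=26: L (options 13(W), 24(W), 25(W) are all W)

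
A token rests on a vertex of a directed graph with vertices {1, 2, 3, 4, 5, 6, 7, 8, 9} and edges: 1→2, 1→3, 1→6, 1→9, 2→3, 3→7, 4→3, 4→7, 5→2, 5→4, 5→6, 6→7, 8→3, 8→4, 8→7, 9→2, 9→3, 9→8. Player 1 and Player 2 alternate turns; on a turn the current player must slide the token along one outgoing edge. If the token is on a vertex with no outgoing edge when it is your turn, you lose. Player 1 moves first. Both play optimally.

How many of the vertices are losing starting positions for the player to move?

2

Classify positions by backward induction: terminal positions (no move available) are L. From any other position, the mover wins iff some move reaches an L.
Every edge goes from a vertex to one that appears earlier in the order 7, 3, 4, 8, 2, 6, 9, 5, 1, so processing vertices in that order labels each vertex after all of its successors.
7: no outgoing edge → L
3: reaches L-position 7 → W
4: reaches L-position 7 → W
8: reaches L-position 7 → W
2: only reaches 3(W), which is W → L
6: reaches L-position 7 → W
9: reaches L-position 2 → W
5: reaches L-position 2 → W
1: reaches L-position 2 → W
The L vertices are 2, 7; that is 2 in all.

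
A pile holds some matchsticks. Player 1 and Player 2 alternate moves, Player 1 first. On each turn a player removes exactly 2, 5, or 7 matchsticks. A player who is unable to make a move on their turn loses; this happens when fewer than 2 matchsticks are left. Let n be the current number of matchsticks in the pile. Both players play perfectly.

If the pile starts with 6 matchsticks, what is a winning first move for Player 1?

Compute win/loss labels from the base case upward. A position with no move is L. Any other position is W if it can reach an L in one move, else L.
n=0: no move → L
n=1: no move → L
n=2: W (go to 0, an L position)
n=3: W (go to 1, an L position)
n=4: L (sole option 2(W) is W)
n=5: W (go to 0, an L position)
n=6: W (go to 4, an L position)
From 6, the L positions reachable in one move are: 4, 1. Any move reaching one of these is winning.

Remove 2, leaving 4.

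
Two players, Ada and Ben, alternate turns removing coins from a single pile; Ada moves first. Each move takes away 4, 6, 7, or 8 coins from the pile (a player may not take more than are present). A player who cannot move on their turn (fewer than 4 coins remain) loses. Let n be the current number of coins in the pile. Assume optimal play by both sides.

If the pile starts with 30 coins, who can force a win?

Use the standard recursion: the mover loses at a terminal position; elsewhere, the mover wins exactly when some move hands the opponent an L position.
n=0: no move → L
n=1: no move → L
n=2: no move → L
n=3: no move → L
n=4: can move to 0, which is L ⇒ W
n=5: can move to 1, which is L ⇒ W
n=6: can move to 2, which is L ⇒ W
n=7: can move to 3, which is L ⇒ W
n=8: can move to 2, which is L ⇒ W
n=9: can move to 3, which is L ⇒ W
n=10: can move to 3, which is L ⇒ W
n=11: can move to 3, which is L ⇒ W
n=12: moves to 8(W), 6(W), 5(W), 4(W); every one is W ⇒ L
n=13: moves to 9(W), 7(W), 6(W), 5(W); every one is W ⇒ L
n=14: moves to 10(W), 8(W), 7(W), 6(W); every one is W ⇒ L
n=15: moves to 11(W), 9(W), 8(W), 7(W); every one is W ⇒ L
n=16: can move to 12, which is L ⇒ W
n=17: can move to 13, which is L ⇒ W
n=18: can move to 14, which is L ⇒ W
n=19: can move to 15, which is L ⇒ W
n=20: can move to 14, which is L ⇒ W
n=21: can move to 15, which is L ⇒ W
n=22: can move to 15, which is L ⇒ W
n=23: can move to 15, which is L ⇒ W
n=24: moves to 20(W), 18(W), 17(W), 16(W); every one is W ⇒ L
n=25: moves to 21(W), 19(W), 18(W), 17(W); every one is W ⇒ L
n=26: moves to 22(W), 20(W), 19(W), 18(W); every one is W ⇒ L
n=27: moves to 23(W), 21(W), 20(W), 19(W); every one is W ⇒ L
n=28: can move to 24, which is L ⇒ W
n=29: can move to 25, which is L ⇒ W
n=30: can move to 26, which is L ⇒ W
The starting position 30 is W: Ada should remove 4, leaving 26, handing over an L position.

Ada wins.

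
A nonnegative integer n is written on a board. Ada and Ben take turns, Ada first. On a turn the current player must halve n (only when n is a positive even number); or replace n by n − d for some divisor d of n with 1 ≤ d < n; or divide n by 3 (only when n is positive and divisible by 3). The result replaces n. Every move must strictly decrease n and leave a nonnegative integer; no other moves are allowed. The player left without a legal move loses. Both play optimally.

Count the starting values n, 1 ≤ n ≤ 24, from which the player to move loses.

10

Work bottom-up. With no move the player to move loses. Otherwise the position is W if at least one move leads to an L position for the opponent, and L if every move leads to a W.
n=0: no move → L
n=1: no move → L
n=2: reaches L-position 1 → W
n=3: reaches L-position 1 → W
n=4: only reaches 2(W), 3(W), all W → L
n=5: reaches L-position 4 → W
n=6: reaches L-position 4 → W
n=7: only reaches 6(W), which is W → L
n=8: reaches L-position 4 → W
n=9: only reaches 3(W), 6(W), 8(W), all W → L
n=10: reaches L-position 9 → W
n=11: only reaches 10(W), which is W → L
n=12: reaches L-position 4 → W
n=13: only reaches 12(W), which is W → L
n=14: reaches L-position 7 → W
n=15: only reaches 5(W), 10(W), 12(W), 14(W), all W → L
n=16: reaches L-position 15 → W
n=17: only reaches 16(W), which is W → L
n=18: reaches L-position 9 → W
n=19: only reaches 18(W), which is W → L
n=20: reaches L-position 15 → W
n=21: reaches L-position 7 → W
n=22: reaches L-position 11 → W
n=23: only reaches 22(W), which is W → L
n=24: reaches L-position 23 → W
L entries with 1 ≤ n ≤ 24 (n=0 is outside the asked range and is not counted): n = 1, 4, 7, 9, 11, 13, 15, 17, 19, 23; that makes 10.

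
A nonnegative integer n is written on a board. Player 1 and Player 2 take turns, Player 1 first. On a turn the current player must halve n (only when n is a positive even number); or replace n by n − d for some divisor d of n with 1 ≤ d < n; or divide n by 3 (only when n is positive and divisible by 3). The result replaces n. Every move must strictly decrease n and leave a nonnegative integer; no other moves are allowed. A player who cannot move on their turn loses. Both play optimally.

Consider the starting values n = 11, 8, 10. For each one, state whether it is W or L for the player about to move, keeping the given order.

11: L, 8: W, 10: W

Label each position W (a win for the player to move) or L (a loss). A position with no legal move is L; any other position is W exactly when some move reaches an L, and L when every move reaches a W.
n=0: no move → L
n=1: no move → L
n=2: →1(L), so W
n=3: →1(L), so W
n=4: →2(W), 3(W) — all W, so L
n=5: →4(L), so W
n=6: →4(L), so W
n=7: →6(W) only, which is W, so L
n=8: →4(L), so W
n=9: →3(W), 6(W), 8(W) — all W, so L
n=10: →9(L), so W
n=11: →10(W) only, which is W, so L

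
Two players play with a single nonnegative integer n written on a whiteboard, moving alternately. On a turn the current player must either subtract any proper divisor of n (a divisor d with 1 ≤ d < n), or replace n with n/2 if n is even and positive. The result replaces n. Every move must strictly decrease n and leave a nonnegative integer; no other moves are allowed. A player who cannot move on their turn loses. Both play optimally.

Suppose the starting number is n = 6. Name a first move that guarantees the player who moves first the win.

Move to 3.

Work bottom-up. With no move the player to move loses. Otherwise the position is W if at least one move leads to an L position for the opponent, and L if every move leads to a W.
n=0: no move → L
n=1: no move → L
n=2: W (go to 1, an L position)
n=3: L (sole option 2(W) is W)
n=4: W (go to 3, an L position)
n=5: L (sole option 4(W) is W)
n=6: W (go to 3, an L position)
From 6, the L positions reachable in one move are: 3, 5. Any move reaching one of these is winning.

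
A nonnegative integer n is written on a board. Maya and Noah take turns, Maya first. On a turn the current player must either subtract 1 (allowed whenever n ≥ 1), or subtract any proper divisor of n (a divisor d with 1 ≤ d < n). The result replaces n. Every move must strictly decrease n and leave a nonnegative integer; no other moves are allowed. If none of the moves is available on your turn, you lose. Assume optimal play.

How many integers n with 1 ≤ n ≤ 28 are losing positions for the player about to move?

13

Classify positions by backward induction: terminal positions (no move available) are L. From any other position, the mover wins iff some move reaches an L.
n=0: no move → L
n=1: reaches L-position 0 → W
n=2: only reaches 1(W), which is W → L
n=3: reaches L-position 2 → W
n=4: reaches L-position 2 → W
n=5: only reaches 4(W), which is W → L
n=6: reaches L-position 5 → W
n=7: only reaches 6(W), which is W → L
n=8: reaches L-position 7 → W
n=9: only reaches 6(W), 8(W), all W → L
n=10: reaches L-position 5 → W
n=11: only reaches 10(W), which is W → L
n=12: reaches L-position 9 → W
n=13: only reaches 12(W), which is W → L
n=14: reaches L-position 7 → W
n=15: only reaches 10(W), 12(W), 14(W), all W → L
n=16: reaches L-position 15 → W
n=17: only reaches 16(W), which is W → L
n=18: reaches L-position 9 → W
n=19: only reaches 18(W), which is W → L
n=20: reaches L-position 15 → W
n=21: only reaches 14(W), 18(W), 20(W), all W → L
n=22: reaches L-position 11 → W
n=23: only reaches 22(W), which is W → L
n=24: reaches L-position 21 → W
n=25: only reaches 20(W), 24(W), all W → L
n=26: reaches L-position 13 → W
n=27: only reaches 18(W), 24(W), 26(W), all W → L
n=28: reaches L-position 21 → W
L entries with 1 ≤ n ≤ 28 (n=0 is outside the asked range and is not counted): n = 2, 5, 7, 9, 11, 13, 15, 17, 19, 21, 23, 25, 27; that makes 13.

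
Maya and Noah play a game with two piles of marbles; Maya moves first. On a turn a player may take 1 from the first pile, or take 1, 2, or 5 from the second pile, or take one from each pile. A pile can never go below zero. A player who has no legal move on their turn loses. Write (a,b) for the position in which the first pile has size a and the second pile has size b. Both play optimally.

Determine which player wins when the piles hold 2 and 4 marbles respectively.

Noah wins.

Use the standard recursion: the mover loses at a terminal position; elsewhere, the mover wins exactly when some move hands the opponent an L position.
No move ever increases a pile, so every position that can arise here has a ≤ 2 and b ≤ 4; it is enough to label the cells with 0 ≤ a ≤ 2 and 0 ≤ b ≤ 4.
Every move lowers a or b (never raises either), so fill the grid row by row in increasing a, and left to right within a row: each cell's successors are then already labelled.
      b=0  b=1  b=2  b=3  b=4
a=0:    L    W    W    L    W
a=1:    W    W    L    W    W
a=2:    L    W    W    W    L
Cells with no legal move (terminal, hence L): (0,0).
The remaining L cells, each justified by listing all of its moves:
(0,3): L (options (0,2)(W), (0,1)(W) are all W)
(1,2): L (options (0,2)(W), (1,1)(W), (1,0)(W), (0,1)(W) are all W)
(2,0): L (sole option (1,0)(W) is W)
(2,4): L (options (1,4)(W), (2,3)(W), (2,2)(W), (1,3)(W) are all W)
Every other cell has at least one move into one of the L cells above, so it is W.
The starting position (2,4) is L: whatever Maya does, the opponent receives a W position.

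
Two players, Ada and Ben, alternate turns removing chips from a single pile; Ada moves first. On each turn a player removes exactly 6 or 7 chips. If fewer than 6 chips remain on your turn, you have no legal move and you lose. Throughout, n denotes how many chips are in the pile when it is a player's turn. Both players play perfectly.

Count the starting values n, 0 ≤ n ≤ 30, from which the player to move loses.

17

Label each position W (a win for the player to move) or L (a loss). A position with no legal move is L; any other position is W exactly when some move reaches an L, and L when every move reaches a W.
n=0: no move → L
n=1: no move → L
n=2: no move → L
n=3: no move → L
n=4: no move → L
n=5: no move → L
n=6: W (go to 0, an L position)
n=7: W (go to 1, an L position)
n=8: W (go to 2, an L position)
n=9: W (go to 3, an L position)
n=10: W (go to 4, an L position)
n=11: W (go to 5, an L position)
n=12: W (go to 5, an L position)
n=13: L (options 7(W), 6(W) are all W)
n=14: L (options 8(W), 7(W) are all W)
n=15: L (options 9(W), 8(W) are all W)
n=16: L (options 10(W), 9(W) are all W)
n=17: L (options 11(W), 10(W) are all W)
n=18: L (options 12(W), 11(W) are all W)
n=19: W (go to 13, an L position)
n=20: W (go to 14, an L position)
n=21: W (go to 15, an L position)
n=22: W (go to 16, an L position)
n=23: W (go to 17, an L position)
n=24: W (go to 18, an L position)
n=25: W (go to 18, an L position)
n=26: L (options 20(W), 19(W) are all W)
n=27: L (options 21(W), 20(W) are all W)
n=28: L (options 22(W), 21(W) are all W)
n=29: L (options 23(W), 22(W) are all W)
n=30: L (options 24(W), 23(W) are all W)
L entries with 0 ≤ n ≤ 30: n = 0, 1, 2, 3, 4, 5, 13, 14, 15, 16, 17, 18, 26, 27, 28, 29, 30; that makes 17.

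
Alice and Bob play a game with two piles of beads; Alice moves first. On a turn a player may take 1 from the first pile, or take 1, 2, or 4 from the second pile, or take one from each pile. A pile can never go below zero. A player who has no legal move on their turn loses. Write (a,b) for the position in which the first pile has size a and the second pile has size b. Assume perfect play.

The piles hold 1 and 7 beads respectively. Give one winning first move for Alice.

Move to (1,5).

Compute win/loss labels from the base case upward. A position with no move is L. Any other position is W if it can reach an L in one move, else L.
No move ever increases a pile, so every position that can arise here has a ≤ 1 and b ≤ 7; it is enough to label the cells with 0 ≤ a ≤ 1 and 0 ≤ b ≤ 7.
Every move lowers a or b (never raises either), so fill the grid row by row in increasing a, and left to right within a row: each cell's successors are then already labelled.
      b=0  b=1  b=2  b=3  b=4  b=5  b=6  b=7
a=0:    L    W    W    L    W    W    L    W
a=1:    W    W    L    W    W    L    W    W
Cells with no legal move (terminal, hence L): (0,0).
The remaining L cells, each justified by listing all of its moves:
(0,3): →(0,2)(W), (0,1)(W) — all W, so L
(0,6): →(0,5)(W), (0,4)(W), (0,2)(W) — all W, so L
(1,2): →(0,2)(W), (1,1)(W), (1,0)(W), (0,1)(W) — all W, so L
(1,5): →(0,5)(W), (1,4)(W), (1,3)(W), (1,1)(W), (0,4)(W) — all W, so L
Every other cell has at least one move into one of the L cells above, so it is W.
From (1,7), the L positions reachable in one move are: (1,5), (0,6). Any move reaching one of these is winning.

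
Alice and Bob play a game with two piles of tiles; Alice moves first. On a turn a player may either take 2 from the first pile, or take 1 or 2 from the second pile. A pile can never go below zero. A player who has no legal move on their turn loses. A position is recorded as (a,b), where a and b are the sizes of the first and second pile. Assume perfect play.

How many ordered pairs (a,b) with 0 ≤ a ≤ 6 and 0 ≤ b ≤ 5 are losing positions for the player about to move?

14

Compute win/loss labels from the base case upward. A position with no move is L. Any other position is W if it can reach an L in one move, else L.
Every move lowers a or b (never raises either), so fill the grid row by row in increasing a, and left to right within a row: each cell's successors are then already labelled.
      b=0  b=1  b=2  b=3  b=4  b=5
a=0:    L    W    W    L    W    W
a=1:    L    W    W    L    W    W
a=2:    W    L    W    W    L    W
a=3:    W    L    W    W    L    W
a=4:    L    W    W    L    W    W
a=5:    L    W    W    L    W    W
a=6:    W    L    W    W    L    W
Cells with no legal move (terminal, hence L): (0,0), (1,0).
The remaining L cells, each justified by listing all of its moves:
(0,3): →(0,2)(W), (0,1)(W) — all W, so L
(1,3): →(1,2)(W), (1,1)(W) — all W, so L
(2,1): →(0,1)(W), (2,0)(W) — all W, so L
(2,4): →(0,4)(W), (2,3)(W), (2,2)(W) — all W, so L
(3,1): →(1,1)(W), (3,0)(W) — all W, so L
(3,4): →(1,4)(W), (3,3)(W), (3,2)(W) — all W, so L
(4,0): →(2,0)(W) only, which is W, so L
(4,3): →(2,3)(W), (4,2)(W), (4,1)(W) — all W, so L
(5,0): →(3,0)(W) only, which is W, so L
(5,3): →(3,3)(W), (5,2)(W), (5,1)(W) — all W, so L
(6,1): →(4,1)(W), (6,0)(W) — all W, so L
(6,4): →(4,4)(W), (6,3)(W), (6,2)(W) — all W, so L
Every other cell has at least one move into one of the L cells above, so it is W.
L cells per row: a=0: 2, a=1: 2, a=2: 2, a=3: 2, a=4: 2, a=5: 2, a=6: 2; total 14.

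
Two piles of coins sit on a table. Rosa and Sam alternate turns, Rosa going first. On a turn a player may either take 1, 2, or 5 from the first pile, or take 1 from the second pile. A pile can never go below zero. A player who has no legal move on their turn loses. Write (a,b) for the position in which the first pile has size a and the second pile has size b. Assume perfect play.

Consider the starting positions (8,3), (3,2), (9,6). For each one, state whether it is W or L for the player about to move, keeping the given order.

Use the standard recursion: the mover loses at a terminal position; elsewhere, the mover wins exactly when some move hands the opponent an L position.
No move ever increases a pile, so every position that can arise here has a ≤ 9 and b ≤ 6; it is enough to label the cells with 0 ≤ a ≤ 9 and 0 ≤ b ≤ 6.
Every move lowers a or b (never raises either), so fill the grid row by row in increasing a, and left to right within a row: each cell's successors are then already labelled.
      b=0  b=1  b=2  b=3  b=4  b=5  b=6
a=0:    L    W    L    W    L    W    L
a=1:    W    L    W    L    W    L    W
a=2:    W    W    W    W    W    W    W
a=3:    L    W    L    W    L    W    L
a=4:    W    L    W    L    W    L    W
a=5:    W    W    W    W    W    W    W
a=6:    L    W    L    W    L    W    L
a=7:    W    L    W    L    W    L    W
a=8:    W    W    W    W    W    W    W
a=9:    L    W    L    W    L    W    L
Cells with no legal move (terminal, hence L): (0,0).
The remaining L cells, each justified by listing all of its moves:
(0,2): the only move is to (0,1)(W), a W ⇒ L
(0,4): the only move is to (0,3)(W), a W ⇒ L
(0,6): the only move is to (0,5)(W), a W ⇒ L
(1,1): moves to (0,1)(W), (1,0)(W); every one is W ⇒ L
(1,3): moves to (0,3)(W), (1,2)(W); every one is W ⇒ L
(1,5): moves to (0,5)(W), (1,4)(W); every one is W ⇒ L
(3,0): moves to (2,0)(W), (1,0)(W); every one is W ⇒ L
(3,2): moves to (2,2)(W), (1,2)(W), (3,1)(W); every one is W ⇒ L
(3,4): moves to (2,4)(W), (1,4)(W), (3,3)(W); every one is W ⇒ L
(3,6): moves to (2,6)(W), (1,6)(W), (3,5)(W); every one is W ⇒ L
(4,1): moves to (3,1)(W), (2,1)(W), (4,0)(W); every one is W ⇒ L
(4,3): moves to (3,3)(W), (2,3)(W), (4,2)(W); every one is W ⇒ L
(4,5): moves to (3,5)(W), (2,5)(W), (4,4)(W); every one is W ⇒ L
(6,0): moves to (5,0)(W), (4,0)(W), (1,0)(W); every one is W ⇒ L
(6,2): moves to (5,2)(W), (4,2)(W), (1,2)(W), (6,1)(W); every one is W ⇒ L
(6,4): moves to (5,4)(W), (4,4)(W), (1,4)(W), (6,3)(W); every one is W ⇒ L
(6,6): moves to (5,6)(W), (4,6)(W), (1,6)(W), (6,5)(W); every one is W ⇒ L
(7,1): moves to (6,1)(W), (5,1)(W), (2,1)(W), (7,0)(W); every one is W ⇒ L
(7,3): moves to (6,3)(W), (5,3)(W), (2,3)(W), (7,2)(W); every one is W ⇒ L
(7,5): moves to (6,5)(W), (5,5)(W), (2,5)(W), (7,4)(W); every one is W ⇒ L
(9,0): moves to (8,0)(W), (7,0)(W), (4,0)(W); every one is W ⇒ L
(9,2): moves to (8,2)(W), (7,2)(W), (4,2)(W), (9,1)(W); every one is W ⇒ L
(9,4): moves to (8,4)(W), (7,4)(W), (4,4)(W), (9,3)(W); every one is W ⇒ L
(9,6): moves to (8,6)(W), (7,6)(W), (4,6)(W), (9,5)(W); every one is W ⇒ L
Every other cell has at least one move into one of the L cells above, so it is W.
(8,3): the move to (7,3) reaches an L cell, so W
(3,2): one of the L cells justified above, so L
(9,6): one of the L cells justified above, so L

(8,3): W, (3,2): L, (9,6): L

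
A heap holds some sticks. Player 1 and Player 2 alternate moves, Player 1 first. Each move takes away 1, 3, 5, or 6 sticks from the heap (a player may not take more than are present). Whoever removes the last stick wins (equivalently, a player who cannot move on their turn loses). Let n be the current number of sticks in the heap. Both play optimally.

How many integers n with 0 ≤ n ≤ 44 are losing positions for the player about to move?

Work bottom-up. With no move the player to move loses. Otherwise the position is W if at least one move leads to an L position for the opponent, and L if every move leads to a W.
n=0: no move → L
n=1: can move to 0, which is L ⇒ W
n=2: the only move is to 1(W), a W ⇒ L
n=3: can move to 2, which is L ⇒ W
n=4: moves to 3(W), 1(W); every one is W ⇒ L
n=5: can move to 4, which is L ⇒ W
n=6: can move to 0, which is L ⇒ W
n=7: can move to 4, which is L ⇒ W
n=8: can move to 2, which is L ⇒ W
n=9: can move to 4, which is L ⇒ W
n=10: can move to 4, which is L ⇒ W
n=11: moves to 10(W), 8(W), 6(W), 5(W); every one is W ⇒ L
n=12: can move to 11, which is L ⇒ W
n=13: moves to 12(W), 10(W), 8(W), 7(W); every one is W ⇒ L
n=14: can move to 13, which is L ⇒ W
n=15: moves to 14(W), 12(W), 10(W), 9(W); every one is W ⇒ L
n=16: can move to 15, which is L ⇒ W
n=17: can move to 11, which is L ⇒ W
n=18: can move to 15, which is L ⇒ W
n=19: can move to 13, which is L ⇒ W
n=20: can move to 15, which is L ⇒ W
n=21: can move to 15, which is L ⇒ W
n=22: moves to 21(W), 19(W), 17(W), 16(W); every one is W ⇒ L
n=23: can move to 22, which is L ⇒ W
n=24: moves to 23(W), 21(W), 19(W), 18(W); every one is W ⇒ L
n=25: can move to 24, which is L ⇒ W
n=26: moves to 25(W), 23(W), 21(W), 20(W); every one is W ⇒ L
n=27: can move to 26, which is L ⇒ W
n=28: can move to 22, which is L ⇒ W
n=29: can move to 26, which is L ⇒ W
n=30: can move to 24, which is L ⇒ W
n=31: can move to 26, which is L ⇒ W
n=32: can move to 26, which is L ⇒ W
n=33: moves to 32(W), 30(W), 28(W), 27(W); every one is W ⇒ L
n=34: can move to 33, which is L ⇒ W
n=35: moves to 34(W), 32(W), 30(W), 29(W); every one is W ⇒ L
n=36: can move to 35, which is L ⇒ W
n=37: moves to 36(W), 34(W), 32(W), 31(W); every one is W ⇒ L
n=38: can move to 37, which is L ⇒ W
n=39: can move to 33, which is L ⇒ W
n=40: can move to 37, which is L ⇒ W
n=41: can move to 35, which is L ⇒ W
n=42: can move to 37, which is L ⇒ W
n=43: can move to 37, which is L ⇒ W
n=44: moves to 43(W), 41(W), 39(W), 38(W); every one is W ⇒ L
L entries with 0 ≤ n ≤ 44: n = 0, 2, 4, 11, 13, 15, 22, 24, 26, 33, 35, 37, 44; that makes 13.

13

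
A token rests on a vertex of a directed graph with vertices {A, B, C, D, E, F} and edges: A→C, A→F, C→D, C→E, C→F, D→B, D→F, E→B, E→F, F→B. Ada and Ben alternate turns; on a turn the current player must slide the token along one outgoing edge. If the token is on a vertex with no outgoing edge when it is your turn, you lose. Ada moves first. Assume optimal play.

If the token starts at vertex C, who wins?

Positions with no move are L. A position that does have a move is losing for the player to move precisely when every available move leads to a winning position for the opponent. Fill in the labels:
Every edge goes from a vertex to one that appears earlier in the order B, F, D, E, C, A, so processing vertices in that order labels each vertex after all of its successors.
B: no outgoing edge → L
F: W (go to B, an L position)
D: W (go to B, an L position)
E: W (go to B, an L position)
C: L (options E(W), D(W), F(W) are all W)
A: W (go to C, an L position)
Every move from C reaches a W position, so the mover loses.

Ben wins.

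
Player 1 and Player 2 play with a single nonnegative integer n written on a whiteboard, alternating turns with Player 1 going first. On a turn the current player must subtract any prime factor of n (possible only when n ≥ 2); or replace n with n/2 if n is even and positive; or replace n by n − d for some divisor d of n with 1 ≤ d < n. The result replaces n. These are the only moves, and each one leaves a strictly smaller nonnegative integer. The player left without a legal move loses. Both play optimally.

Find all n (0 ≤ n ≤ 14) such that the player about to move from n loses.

0, 1, 4, 9, 14

Work bottom-up. With no move the player to move loses. Otherwise the position is W if at least one move leads to an L position for the opponent, and L if every move leads to a W.
n=0: no move → L
n=1: no move → L
n=2: W (go to 0, an L position)
n=3: W (go to 0, an L position)
n=4: L (options 2(W), 3(W) are all W)
n=5: W (go to 0, an L position)
n=6: W (go to 4, an L position)
n=7: W (go to 0, an L position)
n=8: W (go to 4, an L position)
n=9: L (options 6(W), 8(W) are all W)
n=10: W (go to 9, an L position)
n=11: W (go to 0, an L position)
n=12: W (go to 9, an L position)
n=13: W (go to 0, an L position)
n=14: L (options 7(W), 12(W), 13(W) are all W)
Reading off the rows marked L gives the requested list; there are 5 such values of n.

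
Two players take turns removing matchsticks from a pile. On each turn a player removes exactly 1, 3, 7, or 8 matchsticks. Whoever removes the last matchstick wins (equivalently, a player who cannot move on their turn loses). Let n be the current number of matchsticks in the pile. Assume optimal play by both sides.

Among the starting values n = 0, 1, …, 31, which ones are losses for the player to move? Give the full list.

Positions with no move are L. A position that does have a move is losing for the player to move precisely when every available move leads to a winning position for the opponent. Fill in the labels:
n=0: no move → L
n=1: can move to 0, which is L ⇒ W
n=2: the only move is to 1(W), a W ⇒ L
n=3: can move to 2, which is L ⇒ W
n=4: moves to 3(W), 1(W); every one is W ⇒ L
n=5: can move to 4, which is L ⇒ W
n=6: moves to 5(W), 3(W); every one is W ⇒ L
n=7: can move to 6, which is L ⇒ W
n=8: can move to 0, which is L ⇒ W
n=9: can move to 6, which is L ⇒ W
n=10: can move to 2, which is L ⇒ W
n=11: can move to 4, which is L ⇒ W
n=12: can move to 4, which is L ⇒ W
n=13: can move to 6, which is L ⇒ W
n=14: can move to 6, which is L ⇒ W
n=15: moves to 14(W), 12(W), 8(W), 7(W); every one is W ⇒ L
n=16: can move to 15, which is L ⇒ W
n=17: moves to 16(W), 14(W), 10(W), 9(W); every one is W ⇒ L
n=18: can move to 17, which is L ⇒ W
n=19: moves to 18(W), 16(W), 12(W), 11(W); every one is W ⇒ L
n=20: can move to 19, which is L ⇒ W
n=21: moves to 20(W), 18(W), 14(W), 13(W); every one is W ⇒ L
n=22: can move to 21, which is L ⇒ W
n=23: can move to 15, which is L ⇒ W
n=24: can move to 21, which is L ⇒ W
n=25: can move to 17, which is L ⇒ W
n=26: can move to 19, which is L ⇒ W
n=27: can move to 19, which is L ⇒ W
n=28: can move to 21, which is L ⇒ W
n=29: can move to 21, which is L ⇒ W
n=30: moves to 29(W), 27(W), 23(W), 22(W); every one is W ⇒ L
n=31: can move to 30, which is L ⇒ W
Reading off the rows marked L gives the requested list; there are 9 such values of n.

0, 2, 4, 6, 15, 17, 19, 21, 30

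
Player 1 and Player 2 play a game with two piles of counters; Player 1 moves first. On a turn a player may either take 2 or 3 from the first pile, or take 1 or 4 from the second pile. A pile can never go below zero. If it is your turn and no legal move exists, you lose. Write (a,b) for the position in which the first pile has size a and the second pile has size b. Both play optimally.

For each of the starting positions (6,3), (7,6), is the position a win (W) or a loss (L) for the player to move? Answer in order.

(6,3): W, (7,6): L

Compute win/loss labels from the base case upward. A position with no move is L. Any other position is W if it can reach an L in one move, else L.
No move ever increases a pile, so every position that can arise here has a ≤ 7 and b ≤ 6; it is enough to label the cells with 0 ≤ a ≤ 7 and 0 ≤ b ≤ 6.
Every move lowers a or b (never raises either), so fill the grid row by row in increasing a, and left to right within a row: each cell's successors are then already labelled.
      b=0  b=1  b=2  b=3  b=4  b=5  b=6
a=0:    L    W    L    W    W    L    W
a=1:    L    W    L    W    W    L    W
a=2:    W    L    W    L    W    W    L
a=3:    W    L    W    L    W    W    L
a=4:    W    W    W    W    L    W    W
a=5:    L    W    L    W    W    L    W
a=6:    L    W    L    W    W    L    W
a=7:    W    L    W    L    W    W    L
Cells with no legal move (terminal, hence L): (0,0), (1,0).
The remaining L cells, each justified by listing all of its moves:
(0,2): only reaches (0,1)(W), which is W → L
(0,5): only reaches (0,4)(W), (0,1)(W), all W → L
(1,2): only reaches (1,1)(W), which is W → L
(1,5): only reaches (1,4)(W), (1,1)(W), all W → L
(2,1): only reaches (0,1)(W), (2,0)(W), all W → L
(2,3): only reaches (0,3)(W), (2,2)(W), all W → L
(2,6): only reaches (0,6)(W), (2,5)(W), (2,2)(W), all W → L
(3,1): only reaches (1,1)(W), (0,1)(W), (3,0)(W), all W → L
(3,3): only reaches (1,3)(W), (0,3)(W), (3,2)(W), all W → L
(3,6): only reaches (1,6)(W), (0,6)(W), (3,5)(W), (3,2)(W), all W → L
(4,4): only reaches (2,4)(W), (1,4)(W), (4,3)(W), (4,0)(W), all W → L
(5,0): only reaches (3,0)(W), (2,0)(W), all W → L
(5,2): only reaches (3,2)(W), (2,2)(W), (5,1)(W), all W → L
(5,5): only reaches (3,5)(W), (2,5)(W), (5,4)(W), (5,1)(W), all W → L
(6,0): only reaches (4,0)(W), (3,0)(W), all W → L
(6,2): only reaches (4,2)(W), (3,2)(W), (6,1)(W), all W → L
(6,5): only reaches (4,5)(W), (3,5)(W), (6,4)(W), (6,1)(W), all W → L
(7,1): only reaches (5,1)(W), (4,1)(W), (7,0)(W), all W → L
(7,3): only reaches (5,3)(W), (4,3)(W), (7,2)(W), all W → L
(7,6): only reaches (5,6)(W), (4,6)(W), (7,5)(W), (7,2)(W), all W → L
Every other cell has at least one move into one of the L cells above, so it is W.
(6,3): the move to (3,3) reaches an L cell, so W
(7,6): one of the L cells justified above, so L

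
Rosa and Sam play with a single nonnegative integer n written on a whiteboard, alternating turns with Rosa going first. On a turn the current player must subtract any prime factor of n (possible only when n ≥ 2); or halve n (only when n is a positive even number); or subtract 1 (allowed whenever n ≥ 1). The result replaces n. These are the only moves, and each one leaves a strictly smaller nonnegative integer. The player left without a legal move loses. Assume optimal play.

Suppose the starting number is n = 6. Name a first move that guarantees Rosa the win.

Move to 4.

Classify positions by backward induction: terminal positions (no move available) are L. From any other position, the mover wins iff some move reaches an L.
n=0: no move → L
n=1: reaches L-position 0 → W
n=2: reaches L-position 0 → W
n=3: reaches L-position 0 → W
n=4: only reaches 2(W), 3(W), all W → L
n=5: reaches L-position 0 → W
n=6: reaches L-position 4 → W
From 6, the L positions reachable in one move are: 4.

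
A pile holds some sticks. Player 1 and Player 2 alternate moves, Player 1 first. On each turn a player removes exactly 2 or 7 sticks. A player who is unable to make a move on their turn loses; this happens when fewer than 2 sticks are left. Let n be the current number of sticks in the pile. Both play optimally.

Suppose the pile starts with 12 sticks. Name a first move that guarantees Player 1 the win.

Remove 2, leaving 10.

Use the standard recursion: the mover loses at a terminal position; elsewhere, the mover wins exactly when some move hands the opponent an L position.
n=0: no move → L
n=1: no move → L
n=2: →0(L), so W
n=3: →1(L), so W
n=4: →2(W) only, which is W, so L
n=5: →3(W) only, which is W, so L
n=6: →4(L), so W
n=7: →5(L), so W
n=8: →1(L), so W
n=9: →7(W), 2(W) — all W, so L
n=10: →8(W), 3(W) — all W, so L
n=11: →9(L), so W
n=12: →10(L), so W
From 12, the L positions reachable in one move are: 10, 5. Any move reaching one of these is winning.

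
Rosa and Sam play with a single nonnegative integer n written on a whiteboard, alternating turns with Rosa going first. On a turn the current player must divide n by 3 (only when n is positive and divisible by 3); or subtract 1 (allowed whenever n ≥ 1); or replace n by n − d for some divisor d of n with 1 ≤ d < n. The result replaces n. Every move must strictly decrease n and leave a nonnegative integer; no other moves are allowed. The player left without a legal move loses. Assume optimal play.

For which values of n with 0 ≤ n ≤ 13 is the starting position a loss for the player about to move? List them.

Compute win/loss labels from the base case upward. A position with no move is L. Any other position is W if it can reach an L in one move, else L.
n=0: no move → L
n=1: can move to 0, which is L ⇒ W
n=2: the only move is to 1(W), a W ⇒ L
n=3: can move to 2, which is L ⇒ W
n=4: can move to 2, which is L ⇒ W
n=5: the only move is to 4(W), a W ⇒ L
n=6: can move to 2, which is L ⇒ W
n=7: the only move is to 6(W), a W ⇒ L
n=8: can move to 7, which is L ⇒ W
n=9: moves to 3(W), 6(W), 8(W); every one is W ⇒ L
n=10: can move to 5, which is L ⇒ W
n=11: the only move is to 10(W), a W ⇒ L
n=12: can move to 9, which is L ⇒ W
n=13: the only move is to 12(W), a W ⇒ L
Reading off the rows marked L gives the requested list; there are 7 such values of n.

0, 2, 5, 7, 9, 11, 13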